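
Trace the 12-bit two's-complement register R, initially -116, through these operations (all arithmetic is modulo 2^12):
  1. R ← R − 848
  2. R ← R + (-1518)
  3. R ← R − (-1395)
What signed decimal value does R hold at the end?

-1087

Start: R = -116 = 111110001100.
R = -116 − 848 = -964 = 110000111100
R = -964 + (-1518) = -2482; wraps to 1614 = 011001001110
R = 1614 − (-1395) = 3009; wraps to -1087 = 101111000001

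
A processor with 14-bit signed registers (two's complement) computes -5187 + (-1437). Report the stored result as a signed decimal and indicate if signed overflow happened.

-6624; no overflow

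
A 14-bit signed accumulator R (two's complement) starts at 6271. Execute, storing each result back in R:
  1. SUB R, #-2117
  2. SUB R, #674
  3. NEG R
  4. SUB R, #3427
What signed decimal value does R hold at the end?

5243

Start: R = 6271 = 01100001111111.
R = 6271 − (-2117) = 8388; wraps to -7996 = 10000011000100
R = -7996 − 674 = -8670; wraps to 7714 = 01111000100010
R = −(7714) = -7714 = 10000111011110
R = -7714 − 3427 = -11141; wraps to 5243 = 01010001111011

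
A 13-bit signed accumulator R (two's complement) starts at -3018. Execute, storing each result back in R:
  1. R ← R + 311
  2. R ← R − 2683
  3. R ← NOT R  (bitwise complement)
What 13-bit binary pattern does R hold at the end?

Start: R = -3018 = 1010000110110.
R = -3018 + 311 = -2707 = 1010101101101
R = -2707 − 2683 = -5390; wraps to 2802 = 0101011110010
R = NOT 0101011110010 = 1010100001101 = -2803

1010100001101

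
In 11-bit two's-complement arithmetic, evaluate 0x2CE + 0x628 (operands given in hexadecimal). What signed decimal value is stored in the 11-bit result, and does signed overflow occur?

246; no overflow

0x2CE = 01011001110 = 718 (signed)
0x628 = 11000101000 = -472 (signed)
  01011001110
+ 11000101000
= 00011110110  (discard carry-out 1)
Result 00011110110: MSB = 0 → value 246.
Addends have opposite signs, so signed overflow cannot occur.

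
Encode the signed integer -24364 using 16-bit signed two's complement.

1010000011010100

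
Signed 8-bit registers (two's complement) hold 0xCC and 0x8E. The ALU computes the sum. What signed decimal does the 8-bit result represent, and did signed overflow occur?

90; overflow

0xCC = 11001100 = -52 (signed)
0x8E = 10001110 = -114 (signed)
  11001100
+ 10001110
= 01011010  (discard carry-out 1)
Result 01011010: MSB = 0 → value 90.
Both addends are negative but the stored result is non-negative: signed overflow. The true value -52 + (-114) = -166 lies outside [-128, 127].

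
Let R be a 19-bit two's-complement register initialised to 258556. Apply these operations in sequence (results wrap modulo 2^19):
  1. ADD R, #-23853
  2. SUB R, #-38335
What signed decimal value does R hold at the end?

Start: R = 258556 = 0111111000111111100.
R = 258556 + (-23853) = 234703 = 0111001010011001111
R = 234703 − (-38335) = 273038; wraps to -251250 = 1000010101010001110

-251250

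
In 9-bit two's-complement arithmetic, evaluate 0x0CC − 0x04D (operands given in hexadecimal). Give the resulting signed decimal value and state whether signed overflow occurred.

0x0CC = 011001100 = 204 (signed)
0x04D = 001001101 = 77 (signed)
Subtract via negate-and-add: invert 001001101 + 1 = 110110011 (i.e. -77).
  011001100
+ 110110011
= 001111111  (discard carry-out 1)
Result 001111111: MSB = 0 → value 127.
Addends (after negating the subtrahend) have opposite signs, so signed overflow cannot occur.

127; no overflow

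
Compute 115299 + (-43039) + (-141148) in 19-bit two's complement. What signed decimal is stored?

115299 + (-43039) = 72260 (0010001101001000100)
72260 + (-141148) = -68888 (1101111001011101000)

-68888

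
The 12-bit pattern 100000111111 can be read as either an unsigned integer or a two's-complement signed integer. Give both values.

unsigned = 2111, signed = -1985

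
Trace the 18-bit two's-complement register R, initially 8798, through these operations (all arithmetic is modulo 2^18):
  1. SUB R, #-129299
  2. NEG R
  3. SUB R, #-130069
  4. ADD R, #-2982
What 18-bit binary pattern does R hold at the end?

111101010011111110

Start: R = 8798 = 000010001001011110.
R = 8798 − (-129299) = 138097; wraps to -124047 = 100001101101110001
R = −(-124047) = 124047 = 011110010010001111
R = 124047 − (-130069) = 254116; wraps to -8028 = 111110000010100100
R = -8028 + (-2982) = -11010 = 111101010011111110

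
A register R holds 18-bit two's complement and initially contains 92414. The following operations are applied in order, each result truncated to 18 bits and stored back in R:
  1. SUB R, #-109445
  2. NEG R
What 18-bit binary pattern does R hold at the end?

Start: R = 92414 = 010110100011111110.
R = 92414 − (-109445) = 201859; wraps to -60285 = 110001010010000011
R = −(-60285) = 60285 = 001110101101111101

001110101101111101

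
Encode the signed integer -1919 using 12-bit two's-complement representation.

100010000001

|-1919| = 1919 = 011101111111 in 12 bits.
Invert the bits: 100010000000. Add 1: 100010000001.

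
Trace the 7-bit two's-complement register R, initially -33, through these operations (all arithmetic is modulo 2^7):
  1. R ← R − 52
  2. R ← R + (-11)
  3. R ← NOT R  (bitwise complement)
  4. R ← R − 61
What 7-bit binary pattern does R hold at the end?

0100010

Start: R = -33 = 1011111.
R = -33 − 52 = -85; wraps to 43 = 0101011
R = 43 + (-11) = 32 = 0100000
R = NOT 0100000 = 1011111 = -33
R = -33 − 61 = -94; wraps to 34 = 0100010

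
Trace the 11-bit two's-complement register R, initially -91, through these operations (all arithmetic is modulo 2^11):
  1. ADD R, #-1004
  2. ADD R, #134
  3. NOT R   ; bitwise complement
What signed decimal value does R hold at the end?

Start: R = -91 = 11110100101.
R = -91 + (-1004) = -1095; wraps to 953 = 01110111001
R = 953 + 134 = 1087; wraps to -961 = 10000111111
R = NOT 10000111111 = 01111000000 = 960

960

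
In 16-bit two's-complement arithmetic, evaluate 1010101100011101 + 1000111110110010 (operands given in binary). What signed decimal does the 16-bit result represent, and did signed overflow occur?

15055; overflow

1010101100011101 = -21731 (signed)
1000111110110010 = -28750 (signed)
  1010101100011101
+ 1000111110110010
= 0011101011001111  (discard carry-out 1)
Result 0011101011001111: MSB = 0 → value 15055.
Both addends are negative but the stored result is non-negative: signed overflow. The true value -21731 + (-28750) = -50481 lies outside [-32768, 32767].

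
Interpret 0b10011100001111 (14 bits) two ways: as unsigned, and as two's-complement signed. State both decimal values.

unsigned = 9999, signed = -6385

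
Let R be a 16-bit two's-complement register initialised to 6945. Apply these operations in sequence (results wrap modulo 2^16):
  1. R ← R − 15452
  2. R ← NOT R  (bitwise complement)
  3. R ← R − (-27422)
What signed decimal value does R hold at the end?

Start: R = 6945 = 0001101100100001.
R = 6945 − 15452 = -8507 = 1101111011000101
R = NOT 1101111011000101 = 0010000100111010 = 8506
R = 8506 − (-27422) = 35928; wraps to -29608 = 1000110001011000

-29608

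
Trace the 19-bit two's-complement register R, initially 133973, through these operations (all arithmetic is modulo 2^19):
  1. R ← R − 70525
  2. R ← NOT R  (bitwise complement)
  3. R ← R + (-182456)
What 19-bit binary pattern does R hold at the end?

1000011111101101111

Start: R = 133973 = 0100000101101010101.
R = 133973 − 70525 = 63448 = 0001111011111011000
R = NOT 0001111011111011000 = 1110000100000100111 = -63449
R = -63449 + (-182456) = -245905 = 1000011111101101111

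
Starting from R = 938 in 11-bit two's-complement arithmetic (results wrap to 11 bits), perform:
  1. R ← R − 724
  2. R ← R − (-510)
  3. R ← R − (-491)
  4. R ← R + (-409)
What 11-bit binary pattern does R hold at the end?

01100100110

Start: R = 938 = 01110101010.
R = 938 − 724 = 214 = 00011010110
R = 214 − (-510) = 724 = 01011010100
R = 724 − (-491) = 1215; wraps to -833 = 10010111111
R = -833 + (-409) = -1242; wraps to 806 = 01100100110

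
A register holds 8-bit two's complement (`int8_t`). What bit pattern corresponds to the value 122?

01111010

122 is non-negative, so write it directly in 8 bits: 01111010.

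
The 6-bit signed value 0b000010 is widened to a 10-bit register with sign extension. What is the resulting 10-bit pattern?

MSB of 000010 is 0; replicate it into the new high bits.
0000|000010 → 0000000010 (still 2).

0000000010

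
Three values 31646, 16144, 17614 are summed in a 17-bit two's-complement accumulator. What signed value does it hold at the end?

65404

31646 + 16144 = 47790 (01011101010101110)
47790 + 17614 = 65404 (01111111101111100)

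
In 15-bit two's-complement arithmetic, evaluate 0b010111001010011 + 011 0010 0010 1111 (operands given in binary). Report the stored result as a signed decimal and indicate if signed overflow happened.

0b010111001010011 → 010111001010011 = 11859 (signed)
011 0010 0010 1111 → 011001000101111 = 12847 (signed)
  010111001010011
+ 011001000101111
= 110000010000010
Result 110000010000010: MSB = 1 → 24706 − 32768 = -8062.
Both addends are non-negative but the stored result is negative: signed overflow. The true value 11859 + 12847 = 24706 lies outside [-16384, 16383].

-8062; overflow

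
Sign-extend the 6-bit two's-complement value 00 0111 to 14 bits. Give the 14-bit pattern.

00000000000111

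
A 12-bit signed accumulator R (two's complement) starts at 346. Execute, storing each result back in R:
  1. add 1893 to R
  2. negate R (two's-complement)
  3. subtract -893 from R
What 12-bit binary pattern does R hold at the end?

Start: R = 346 = 000101011010.
R = 346 + 1893 = 2239; wraps to -1857 = 100010111111
R = −(-1857) = 1857 = 011101000001
R = 1857 − (-893) = 2750; wraps to -1346 = 101010111110

101010111110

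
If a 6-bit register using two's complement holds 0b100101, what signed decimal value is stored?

MSB is 1, so the value is negative.
Unsigned reading: 37. Subtract 2^6 = 64: 37 − 64 = -27.

-27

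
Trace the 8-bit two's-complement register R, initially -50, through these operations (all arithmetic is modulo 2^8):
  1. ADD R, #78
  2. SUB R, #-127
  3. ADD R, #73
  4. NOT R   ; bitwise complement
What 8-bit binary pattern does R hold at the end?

00011011

Start: R = -50 = 11001110.
R = -50 + 78 = 28 = 00011100
R = 28 − (-127) = 155; wraps to -101 = 10011011
R = -101 + 73 = -28 = 11100100
R = NOT 11100100 = 00011011 = 27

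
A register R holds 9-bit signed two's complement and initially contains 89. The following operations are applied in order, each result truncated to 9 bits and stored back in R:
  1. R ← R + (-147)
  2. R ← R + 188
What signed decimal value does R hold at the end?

Start: R = 89 = 001011001.
R = 89 + (-147) = -58 = 111000110
R = -58 + 188 = 130 = 010000010

130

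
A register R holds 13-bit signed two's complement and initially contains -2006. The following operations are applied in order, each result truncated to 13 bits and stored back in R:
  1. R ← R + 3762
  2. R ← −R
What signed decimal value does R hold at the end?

-1756

Start: R = -2006 = 1100000101010.
R = -2006 + 3762 = 1756 = 0011011011100
R = −(1756) = -1756 = 1100100100100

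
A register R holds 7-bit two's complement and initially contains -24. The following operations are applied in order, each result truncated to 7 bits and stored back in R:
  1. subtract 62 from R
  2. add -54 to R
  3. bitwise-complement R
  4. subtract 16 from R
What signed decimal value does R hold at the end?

Start: R = -24 = 1101000.
R = -24 − 62 = -86; wraps to 42 = 0101010
R = 42 + (-54) = -12 = 1110100
R = NOT 1110100 = 0001011 = 11
R = 11 − 16 = -5 = 1111011

-5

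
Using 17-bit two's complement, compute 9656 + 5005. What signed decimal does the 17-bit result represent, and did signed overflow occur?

9656 → 00010010110111000
5005 → 00001001110001101
  00010010110111000
+ 00001001110001101
= 00011100101000101
Result 00011100101000101: MSB = 0 → value 14661.
Both addends are non-negative and so is the stored result: no signed overflow.

14661; no overflow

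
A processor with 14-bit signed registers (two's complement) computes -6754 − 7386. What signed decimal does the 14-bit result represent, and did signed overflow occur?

-6754 → 10010110011110
7386 → 01110011011010
Subtract via negate-and-add: invert 01110011011010 + 1 = 10001100100110 (i.e. -7386).
  10010110011110
+ 10001100100110
= 00100011000100  (discard carry-out 1)
Result 00100011000100: MSB = 0 → value 2244.
Both addends (after negating the subtrahend) are negative but the stored result is non-negative: signed overflow. The true value -6754 − 7386 = -14140 lies outside [-8192, 8191].

2244; overflow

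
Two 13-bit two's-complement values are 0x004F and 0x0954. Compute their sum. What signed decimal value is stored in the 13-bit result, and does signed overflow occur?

0x004F = 0000001001111 = 79 (signed)
0x0954 = 0100101010100 = 2388 (signed)
  0000001001111
+ 0100101010100
= 0100110100011
Result 0100110100011: MSB = 0 → value 2467.
Both addends are non-negative and so is the stored result: no signed overflow.

2467; no overflow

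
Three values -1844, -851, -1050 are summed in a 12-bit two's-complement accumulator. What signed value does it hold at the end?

351

-1844 + (-851) = -2695 → wraps to 1401 (010101111001)
1401 + (-1050) = 351 (000101011111)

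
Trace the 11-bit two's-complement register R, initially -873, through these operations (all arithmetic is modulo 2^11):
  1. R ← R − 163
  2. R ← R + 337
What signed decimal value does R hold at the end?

Start: R = -873 = 10010010111.
R = -873 − 163 = -1036; wraps to 1012 = 01111110100
R = 1012 + 337 = 1349; wraps to -699 = 10101000101

-699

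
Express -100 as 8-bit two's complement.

|-100| = 100 = 01100100 in 8 bits.
Invert the bits: 10011011. Add 1: 10011100.

10011100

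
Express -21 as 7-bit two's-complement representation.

|-21| = 21 = 0010101 in 7 bits.
Invert the bits: 1101010. Add 1: 1101011.
Check: 1101011 reads as 107 − 128 = -21.

1101011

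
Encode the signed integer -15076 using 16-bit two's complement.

1100010100011100

|-15076| = 15076 = 0011101011100100 in 16 bits.
Invert the bits: 1100010100011011. Add 1: 1100010100011100.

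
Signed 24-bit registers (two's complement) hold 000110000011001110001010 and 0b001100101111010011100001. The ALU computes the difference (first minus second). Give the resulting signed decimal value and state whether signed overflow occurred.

000110000011001110001010 = 1586058 (signed)
0b001100101111010011100001 → 001100101111010011100001 = 3339489 (signed)
Subtract via negate-and-add: invert 001100101111010011100001 + 1 = 110011010000101100011111 (i.e. -3339489).
  000110000011001110001010
+ 110011010000101100011111
= 111001010011111010101001
Result 111001010011111010101001: MSB = 1 → 15023785 − 16777216 = -1753431.
Addends (after negating the subtrahend) have opposite signs, so signed overflow cannot occur.

-1753431; no overflow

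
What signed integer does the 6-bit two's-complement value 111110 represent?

MSB is 1, so the value is negative.
Unsigned reading: 62. Subtract 2^6 = 64: 62 − 64 = -2.

-2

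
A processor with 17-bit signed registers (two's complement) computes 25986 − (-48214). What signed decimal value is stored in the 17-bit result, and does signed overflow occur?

-56872; overflow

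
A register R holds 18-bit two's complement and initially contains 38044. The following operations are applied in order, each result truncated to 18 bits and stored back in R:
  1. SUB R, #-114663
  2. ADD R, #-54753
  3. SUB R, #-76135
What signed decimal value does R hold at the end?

Start: R = 38044 = 001001010010011100.
R = 38044 − (-114663) = 152707; wraps to -109437 = 100101010010000011
R = -109437 + (-54753) = -164190; wraps to 97954 = 010111111010100010
R = 97954 − (-76135) = 174089; wraps to -88055 = 101010100000001001

-88055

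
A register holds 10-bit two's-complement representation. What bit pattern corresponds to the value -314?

|-314| = 314 = 0100111010 in 10 bits.
Invert the bits: 1011000101. Add 1: 1011000110.
Check: 1011000110 reads as 710 − 1024 = -314.

1011000110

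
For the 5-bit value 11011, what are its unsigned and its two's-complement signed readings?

Unsigned: 11011 = 27.
Signed: MSB=1 → 27 − 32 = -5.

unsigned = 27, signed = -5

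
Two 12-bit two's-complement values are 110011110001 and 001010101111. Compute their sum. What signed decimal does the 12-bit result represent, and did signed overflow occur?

-96; no overflow

110011110001 = -783 (signed)
001010101111 = 687 (signed)
  110011110001
+ 001010101111
= 111110100000
Result 111110100000: MSB = 1 → 4000 − 4096 = -96.
Addends have opposite signs, so signed overflow cannot occur.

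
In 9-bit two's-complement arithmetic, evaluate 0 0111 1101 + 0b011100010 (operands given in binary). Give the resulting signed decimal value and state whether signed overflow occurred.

0 0111 1101 → 001111101 = 125 (signed)
0b011100010 → 011100010 = 226 (signed)
  001111101
+ 011100010
= 101011111
Result 101011111: MSB = 1 → 351 − 512 = -161.
Both addends are non-negative but the stored result is negative: signed overflow. The true value 125 + 226 = 351 lies outside [-256, 255].

-161; overflow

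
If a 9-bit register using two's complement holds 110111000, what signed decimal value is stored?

-72

MSB is 1, so the value is negative.
Unsigned reading: 440. Subtract 2^9 = 512: 440 − 512 = -72.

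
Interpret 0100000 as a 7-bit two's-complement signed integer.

32

MSB is 0, so the value is non-negative: 0100000 = 32.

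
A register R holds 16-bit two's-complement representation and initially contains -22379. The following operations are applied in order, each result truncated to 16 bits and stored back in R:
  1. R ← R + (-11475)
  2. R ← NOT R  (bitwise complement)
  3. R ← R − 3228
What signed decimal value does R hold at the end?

30625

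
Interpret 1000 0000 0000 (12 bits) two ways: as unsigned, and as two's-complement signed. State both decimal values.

Unsigned: 100000000000 = 2048.
Signed: MSB=1 → 2048 − 4096 = -2048.

unsigned = 2048, signed = -2048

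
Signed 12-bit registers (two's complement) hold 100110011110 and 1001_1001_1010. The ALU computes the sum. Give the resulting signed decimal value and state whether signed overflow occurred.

100110011110 = -1634 (signed)
1001_1001_1010 → 100110011010 = -1638 (signed)
  100110011110
+ 100110011010
= 001100111000  (discard carry-out 1)
Result 001100111000: MSB = 0 → value 824.
Both addends are negative but the stored result is non-negative: signed overflow. The true value -1634 + (-1638) = -3272 lies outside [-2048, 2047].

824; overflow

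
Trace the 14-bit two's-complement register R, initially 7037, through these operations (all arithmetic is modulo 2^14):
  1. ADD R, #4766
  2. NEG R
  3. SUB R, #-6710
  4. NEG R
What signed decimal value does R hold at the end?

Start: R = 7037 = 01101101111101.
R = 7037 + 4766 = 11803; wraps to -4581 = 10111000011011
R = −(-4581) = 4581 = 01000111100101
R = 4581 − (-6710) = 11291; wraps to -5093 = 10110000011011
R = −(-5093) = 5093 = 01001111100101

5093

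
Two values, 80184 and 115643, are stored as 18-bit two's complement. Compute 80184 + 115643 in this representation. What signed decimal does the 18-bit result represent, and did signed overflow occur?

80184 → 010011100100111000
115643 → 011100001110111011
  010011100100111000
+ 011100001110111011
= 101111110011110011
Result 101111110011110011: MSB = 1 → 195827 − 262144 = -66317.
Both addends are non-negative but the stored result is negative: signed overflow. The true value 80184 + 115643 = 195827 lies outside [-131072, 131071].

-66317; overflow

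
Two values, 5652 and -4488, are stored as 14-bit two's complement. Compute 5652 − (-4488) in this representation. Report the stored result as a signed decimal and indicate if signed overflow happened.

5652 → 01011000010100
-4488 → 10111001111000
Subtract via negate-and-add: invert 10111001111000 + 1 = 01000110001000 (i.e. 4488).
  01011000010100
+ 01000110001000
= 10011110011100
Result 10011110011100: MSB = 1 → 10140 − 16384 = -6244.
Both addends (after negating the subtrahend) are non-negative but the stored result is negative: signed overflow. The true value 5652 − (-4488) = 10140 lies outside [-8192, 8191].

-6244; overflow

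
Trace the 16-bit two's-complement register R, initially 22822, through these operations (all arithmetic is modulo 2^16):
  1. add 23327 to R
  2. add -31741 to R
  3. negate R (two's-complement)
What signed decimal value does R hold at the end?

Start: R = 22822 = 0101100100100110.
R = 22822 + 23327 = 46149; wraps to -19387 = 1011010001000101
R = -19387 + (-31741) = -51128; wraps to 14408 = 0011100001001000
R = −(14408) = -14408 = 1100011110111000

-14408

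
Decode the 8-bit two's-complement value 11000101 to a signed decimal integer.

-59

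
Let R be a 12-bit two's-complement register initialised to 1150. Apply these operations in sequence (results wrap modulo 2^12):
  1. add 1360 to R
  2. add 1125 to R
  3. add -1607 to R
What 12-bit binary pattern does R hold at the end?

Start: R = 1150 = 010001111110.
R = 1150 + 1360 = 2510; wraps to -1586 = 100111001110
R = -1586 + 1125 = -461 = 111000110011
R = -461 + (-1607) = -2068; wraps to 2028 = 011111101100

011111101100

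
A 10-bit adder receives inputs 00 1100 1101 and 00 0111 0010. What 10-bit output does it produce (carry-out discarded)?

0100111111

  0011001101
+ 0001110010
= 0100111111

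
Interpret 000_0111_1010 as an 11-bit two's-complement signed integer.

MSB is 0, so the value is non-negative: 00001111010 = 122.

122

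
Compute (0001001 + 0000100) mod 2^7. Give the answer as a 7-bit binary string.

0001101

  0001001
+ 0000100
= 0001101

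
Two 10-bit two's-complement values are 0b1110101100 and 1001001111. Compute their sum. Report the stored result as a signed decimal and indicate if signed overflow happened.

0b1110101100 → 1110101100 = -84 (signed)
1001001111 = -433 (signed)
  1110101100
+ 1001001111
= 0111111011  (discard carry-out 1)
Result 0111111011: MSB = 0 → value 507.
Both addends are negative but the stored result is non-negative: signed overflow. The true value -84 + (-433) = -517 lies outside [-512, 511].

507; overflow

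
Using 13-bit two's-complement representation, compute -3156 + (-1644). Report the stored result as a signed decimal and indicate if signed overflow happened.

-3156 → 1001110101100
-1644 → 1100110010100
  1001110101100
+ 1100110010100
= 0110101000000  (discard carry-out 1)
Result 0110101000000: MSB = 0 → value 3392.
Both addends are negative but the stored result is non-negative: signed overflow. The true value -3156 + (-1644) = -4800 lies outside [-4096, 4095].

3392; overflow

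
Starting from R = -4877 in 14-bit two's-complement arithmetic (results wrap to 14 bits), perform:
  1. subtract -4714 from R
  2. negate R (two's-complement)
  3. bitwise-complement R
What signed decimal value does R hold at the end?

-164

Start: R = -4877 = 10110011110011.
R = -4877 − (-4714) = -163 = 11111101011101
R = −(-163) = 163 = 00000010100011
R = NOT 00000010100011 = 11111101011100 = -164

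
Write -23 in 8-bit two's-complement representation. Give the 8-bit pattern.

11101001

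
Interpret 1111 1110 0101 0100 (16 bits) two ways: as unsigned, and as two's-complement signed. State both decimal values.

unsigned = 65108, signed = -428

Unsigned: 1111111001010100 = 65108.
Signed: MSB=1 → 65108 − 65536 = -428.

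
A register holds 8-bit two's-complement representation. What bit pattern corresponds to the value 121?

121 is non-negative, so write it directly in 8 bits: 01111001.

01111001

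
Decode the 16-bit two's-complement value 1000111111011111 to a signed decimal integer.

MSB is 1, so the value is negative.
Invert: 0111000000100000. Add 1: 0111000000100001 = 28705. So the value is −28705.

-28705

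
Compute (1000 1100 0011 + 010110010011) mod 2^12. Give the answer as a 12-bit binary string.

111001010110

  100011000011
+ 010110010011
= 111001010110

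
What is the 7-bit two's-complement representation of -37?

1011011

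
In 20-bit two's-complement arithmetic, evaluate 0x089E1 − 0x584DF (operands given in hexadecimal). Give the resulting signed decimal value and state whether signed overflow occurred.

0x089E1 = 00001000100111100001 = 35297 (signed)
0x584DF = 01011000010011011111 = 361695 (signed)
Subtract via negate-and-add: invert 01011000010011011111 + 1 = 10100111101100100001 (i.e. -361695).
  00001000100111100001
+ 10100111101100100001
= 10110000010100000010
Result 10110000010100000010: MSB = 1 → 722178 − 1048576 = -326398.
Addends (after negating the subtrahend) have opposite signs, so signed overflow cannot occur.

-326398; no overflow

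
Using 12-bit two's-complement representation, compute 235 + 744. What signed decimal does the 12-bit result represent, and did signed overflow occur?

235 → 000011101011
744 → 001011101000
  000011101011
+ 001011101000
= 001111010011
Result 001111010011: MSB = 0 → value 979.
Both addends are non-negative and so is the stored result: no signed overflow.

979; no overflow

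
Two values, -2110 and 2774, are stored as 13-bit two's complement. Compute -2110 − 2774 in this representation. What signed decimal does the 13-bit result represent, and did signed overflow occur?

-2110 → 1011111000010
2774 → 0101011010110
Subtract via negate-and-add: invert 0101011010110 + 1 = 1010100101010 (i.e. -2774).
  1011111000010
+ 1010100101010
= 0110011101100  (discard carry-out 1)
Result 0110011101100: MSB = 0 → value 3308.
Both addends (after negating the subtrahend) are negative but the stored result is non-negative: signed overflow. The true value -2110 − 2774 = -4884 lies outside [-4096, 4095].

3308; overflow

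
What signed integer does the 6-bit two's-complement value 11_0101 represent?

-11

MSB is 1, so the value is negative.
Invert: 001010. Add 1: 001011 = 11. So the value is −11.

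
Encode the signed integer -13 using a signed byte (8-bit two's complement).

11110011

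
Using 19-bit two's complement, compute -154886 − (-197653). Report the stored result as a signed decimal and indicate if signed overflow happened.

42767; no overflow

-154886 → 1011010001011111010
-197653 → 1001111101111101011
Subtract via negate-and-add: invert 1001111101111101011 + 1 = 0110000010000010101 (i.e. 197653).
  1011010001011111010
+ 0110000010000010101
= 0001010011100001111  (discard carry-out 1)
Result 0001010011100001111: MSB = 0 → value 42767.
Addends (after negating the subtrahend) have opposite signs, so signed overflow cannot occur.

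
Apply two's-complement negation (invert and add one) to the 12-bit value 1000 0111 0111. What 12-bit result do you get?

011110001001

Invert: 011110001000. Add 1: 011110001001.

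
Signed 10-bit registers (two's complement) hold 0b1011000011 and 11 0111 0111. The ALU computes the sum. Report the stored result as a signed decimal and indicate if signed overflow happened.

0b1011000011 → 1011000011 = -317 (signed)
11 0111 0111 → 1101110111 = -137 (signed)
  1011000011
+ 1101110111
= 1000111010  (discard carry-out 1)
Result 1000111010: MSB = 1 → 570 − 1024 = -454.
Both addends are negative and so is the stored result: no signed overflow.

-454; no overflow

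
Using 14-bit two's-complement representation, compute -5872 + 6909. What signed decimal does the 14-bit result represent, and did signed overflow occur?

1037; no overflow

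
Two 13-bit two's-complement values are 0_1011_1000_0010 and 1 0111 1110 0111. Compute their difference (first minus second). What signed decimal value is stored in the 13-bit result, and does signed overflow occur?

0_1011_1000_0010 → 0101110000010 = 2946 (signed)
1 0111 1110 0111 → 1011111100111 = -2073 (signed)
Subtract via negate-and-add: invert 1011111100111 + 1 = 0100000011001 (i.e. 2073).
  0101110000010
+ 0100000011001
= 1001110011011
Result 1001110011011: MSB = 1 → 5019 − 8192 = -3173.
Both addends (after negating the subtrahend) are non-negative but the stored result is negative: signed overflow. The true value 2946 − (-2073) = 5019 lies outside [-4096, 4095].

-3173; overflow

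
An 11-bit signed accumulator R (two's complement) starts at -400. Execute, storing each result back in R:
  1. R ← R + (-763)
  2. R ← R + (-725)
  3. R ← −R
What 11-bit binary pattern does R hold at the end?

Start: R = -400 = 11001110000.
R = -400 + (-763) = -1163; wraps to 885 = 01101110101
R = 885 + (-725) = 160 = 00010100000
R = −(160) = -160 = 11101100000

11101100000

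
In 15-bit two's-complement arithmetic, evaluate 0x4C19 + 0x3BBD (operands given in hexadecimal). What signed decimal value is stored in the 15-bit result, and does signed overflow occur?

0x4C19 = 100110000011001 = -13287 (signed)
0x3BBD = 011101110111101 = 15293 (signed)
  100110000011001
+ 011101110111101
= 000011111010110  (discard carry-out 1)
Result 000011111010110: MSB = 0 → value 2006.
Addends have opposite signs, so signed overflow cannot occur.

2006; no overflow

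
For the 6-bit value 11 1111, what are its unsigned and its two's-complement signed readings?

Unsigned: 111111 = 63.
Signed: MSB=1 → 63 − 64 = -1.

unsigned = 63, signed = -1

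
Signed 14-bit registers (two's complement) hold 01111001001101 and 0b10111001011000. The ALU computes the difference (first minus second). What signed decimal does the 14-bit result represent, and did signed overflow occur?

-4107; overflow

01111001001101 = 7757 (signed)
0b10111001011000 → 10111001011000 = -4520 (signed)
Subtract via negate-and-add: invert 10111001011000 + 1 = 01000110101000 (i.e. 4520).
  01111001001101
+ 01000110101000
= 10111111110101
Result 10111111110101: MSB = 1 → 12277 − 16384 = -4107.
Both addends (after negating the subtrahend) are non-negative but the stored result is negative: signed overflow. The true value 7757 − (-4520) = 12277 lies outside [-8192, 8191].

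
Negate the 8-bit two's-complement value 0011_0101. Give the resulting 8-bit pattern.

11001011

Invert: 11001010. Add 1: 11001011.
Check: 00110101 = 53, 11001011 = -53.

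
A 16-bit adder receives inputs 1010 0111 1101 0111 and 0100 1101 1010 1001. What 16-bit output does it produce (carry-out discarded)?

1111010110000000

  1010011111010111
+ 0100110110101001
= 1111010110000000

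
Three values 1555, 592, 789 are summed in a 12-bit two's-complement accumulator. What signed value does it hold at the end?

1555 + 592 = 2147 → wraps to -1949 (100001100011)
-1949 + 789 = -1160 (101101111000)

-1160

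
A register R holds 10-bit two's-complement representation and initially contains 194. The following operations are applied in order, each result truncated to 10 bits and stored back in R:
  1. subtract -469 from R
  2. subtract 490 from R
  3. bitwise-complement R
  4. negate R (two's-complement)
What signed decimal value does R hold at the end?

174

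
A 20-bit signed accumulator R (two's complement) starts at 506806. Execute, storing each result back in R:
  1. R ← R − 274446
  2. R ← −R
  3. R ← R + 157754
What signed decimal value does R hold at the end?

-74606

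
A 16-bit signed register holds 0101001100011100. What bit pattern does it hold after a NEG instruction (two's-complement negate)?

Invert: 1010110011100011. Add 1: 1010110011100100.

1010110011100100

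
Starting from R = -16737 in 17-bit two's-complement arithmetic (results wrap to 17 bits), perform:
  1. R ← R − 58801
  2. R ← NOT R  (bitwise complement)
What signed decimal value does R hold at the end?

Start: R = -16737 = 11011111010011111.
R = -16737 − 58801 = -75538; wraps to 55534 = 01101100011101110
R = NOT 01101100011101110 = 10010011100010001 = -55535

-55535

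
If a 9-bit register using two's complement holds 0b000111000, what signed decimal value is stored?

56

MSB is 0, so the value is non-negative: 000111000 = 56.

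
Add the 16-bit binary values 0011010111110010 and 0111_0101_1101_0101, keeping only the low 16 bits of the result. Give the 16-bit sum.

  0011010111110010
+ 0111010111010101
= 1010101111000111

1010101111000111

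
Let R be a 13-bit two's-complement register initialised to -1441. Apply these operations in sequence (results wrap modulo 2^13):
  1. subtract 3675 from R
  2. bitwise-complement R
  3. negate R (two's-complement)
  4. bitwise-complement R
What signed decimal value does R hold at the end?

-3078

Start: R = -1441 = 1101001011111.
R = -1441 − 3675 = -5116; wraps to 3076 = 0110000000100
R = NOT 0110000000100 = 1001111111011 = -3077
R = −(-3077) = 3077 = 0110000000101
R = NOT 0110000000101 = 1001111111010 = -3078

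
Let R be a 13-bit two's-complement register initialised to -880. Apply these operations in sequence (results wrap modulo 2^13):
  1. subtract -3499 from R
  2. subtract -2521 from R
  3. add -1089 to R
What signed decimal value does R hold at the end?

4051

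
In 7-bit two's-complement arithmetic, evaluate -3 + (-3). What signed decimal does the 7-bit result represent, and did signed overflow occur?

-3 → 1111101
-3 → 1111101
  1111101
+ 1111101
= 1111010  (discard carry-out 1)
Result 1111010: MSB = 1 → 122 − 128 = -6.
Both addends are negative and so is the stored result: no signed overflow.

-6; no overflow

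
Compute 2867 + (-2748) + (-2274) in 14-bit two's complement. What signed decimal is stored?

-2155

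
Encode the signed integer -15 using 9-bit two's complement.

|-15| = 15 = 000001111 in 9 bits.
Invert the bits: 111110000. Add 1: 111110001.

111110001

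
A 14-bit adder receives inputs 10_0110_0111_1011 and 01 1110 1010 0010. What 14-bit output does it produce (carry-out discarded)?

00010100011101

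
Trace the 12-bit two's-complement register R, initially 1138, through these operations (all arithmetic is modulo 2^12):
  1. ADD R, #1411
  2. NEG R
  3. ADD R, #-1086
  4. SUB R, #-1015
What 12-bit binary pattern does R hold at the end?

Start: R = 1138 = 010001110010.
R = 1138 + 1411 = 2549; wraps to -1547 = 100111110101
R = −(-1547) = 1547 = 011000001011
R = 1547 + (-1086) = 461 = 000111001101
R = 461 − (-1015) = 1476 = 010111000100

010111000100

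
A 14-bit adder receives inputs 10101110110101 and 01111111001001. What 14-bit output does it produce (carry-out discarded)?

  10101110110101
+ 01111111001001
= 00101101111110  (discard carry-out 1)

00101101111110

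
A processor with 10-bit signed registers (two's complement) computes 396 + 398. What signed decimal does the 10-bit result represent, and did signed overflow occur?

-230; overflow

396 → 0110001100
398 → 0110001110
  0110001100
+ 0110001110
= 1100011010
Result 1100011010: MSB = 1 → 794 − 1024 = -230.
Both addends are non-negative but the stored result is negative: signed overflow. The true value 396 + 398 = 794 lies outside [-512, 511].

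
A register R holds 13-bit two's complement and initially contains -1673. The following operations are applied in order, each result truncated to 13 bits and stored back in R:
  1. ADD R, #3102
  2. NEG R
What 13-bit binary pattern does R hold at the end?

1101001101011

Start: R = -1673 = 1100101110111.
R = -1673 + 3102 = 1429 = 0010110010101
R = −(1429) = -1429 = 1101001101011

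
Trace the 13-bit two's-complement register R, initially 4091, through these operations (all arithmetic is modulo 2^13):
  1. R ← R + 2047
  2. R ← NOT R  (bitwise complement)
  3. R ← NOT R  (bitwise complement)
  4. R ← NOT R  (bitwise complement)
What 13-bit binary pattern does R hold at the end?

0100000000101

Start: R = 4091 = 0111111111011.
R = 4091 + 2047 = 6138; wraps to -2054 = 1011111111010
R = NOT 1011111111010 = 0100000000101 = 2053
R = NOT 0100000000101 = 1011111111010 = -2054
R = NOT 1011111111010 = 0100000000101 = 2053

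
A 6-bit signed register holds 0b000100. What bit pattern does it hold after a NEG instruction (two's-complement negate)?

Invert: 111011. Add 1: 111100.
Check: 000100 = 4, 111100 = -4.

111100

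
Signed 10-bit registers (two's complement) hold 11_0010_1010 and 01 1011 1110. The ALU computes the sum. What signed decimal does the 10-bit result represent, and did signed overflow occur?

232; no overflow

11_0010_1010 → 1100101010 = -214 (signed)
01 1011 1110 → 0110111110 = 446 (signed)
  1100101010
+ 0110111110
= 0011101000  (discard carry-out 1)
Result 0011101000: MSB = 0 → value 232.
Addends have opposite signs, so signed overflow cannot occur.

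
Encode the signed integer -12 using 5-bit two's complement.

10100

|-12| = 12 = 01100 in 5 bits.
Invert the bits: 10011. Add 1: 10100.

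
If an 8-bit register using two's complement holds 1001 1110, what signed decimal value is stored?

MSB is 1, so the value is negative.
Unsigned reading: 158. Subtract 2^8 = 256: 158 − 256 = -98.

-98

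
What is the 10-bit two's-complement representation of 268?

0100001100

268 is non-negative, so write it directly in 10 bits: 0100001100.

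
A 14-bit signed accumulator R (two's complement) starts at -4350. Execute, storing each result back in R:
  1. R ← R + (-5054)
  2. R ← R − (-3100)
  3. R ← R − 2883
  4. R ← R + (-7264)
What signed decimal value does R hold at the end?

-67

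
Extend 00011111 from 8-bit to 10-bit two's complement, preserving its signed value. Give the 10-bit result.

MSB of 00011111 is 0; replicate it into the new high bits.
00|00011111 → 0000011111 (still 31).

0000011111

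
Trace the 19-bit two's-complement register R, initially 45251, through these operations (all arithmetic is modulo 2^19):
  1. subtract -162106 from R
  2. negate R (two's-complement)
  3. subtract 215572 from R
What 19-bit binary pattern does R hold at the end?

0011000101111101111

Start: R = 45251 = 0001011000011000011.
R = 45251 − (-162106) = 207357 = 0110010100111111101
R = −(207357) = -207357 = 1001101011000000011
R = -207357 − 215572 = -422929; wraps to 101359 = 0011000101111101111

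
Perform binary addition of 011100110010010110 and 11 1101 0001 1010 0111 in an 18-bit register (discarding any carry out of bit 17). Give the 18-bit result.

011001111000111101

  011100110010010110
+ 111101000110100111
= 011001111000111101  (discard carry-out 1)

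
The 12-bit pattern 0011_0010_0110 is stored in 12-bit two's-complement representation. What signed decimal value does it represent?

MSB is 0, so the value is non-negative: 001100100110 = 806.

806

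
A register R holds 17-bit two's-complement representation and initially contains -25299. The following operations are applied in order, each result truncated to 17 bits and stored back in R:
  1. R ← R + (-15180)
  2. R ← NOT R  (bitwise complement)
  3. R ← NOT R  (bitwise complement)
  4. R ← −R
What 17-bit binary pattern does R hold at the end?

Start: R = -25299 = 11001110100101101.
R = -25299 + (-15180) = -40479 = 10110000111100001
R = NOT 10110000111100001 = 01001111000011110 = 40478
R = NOT 01001111000011110 = 10110000111100001 = -40479
R = −(-40479) = 40479 = 01001111000011111

01001111000011111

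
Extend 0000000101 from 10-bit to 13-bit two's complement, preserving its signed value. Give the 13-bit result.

0000000000101

MSB of 0000000101 is 0; replicate it into the new high bits.
000|0000000101 → 0000000000101 (still 5).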